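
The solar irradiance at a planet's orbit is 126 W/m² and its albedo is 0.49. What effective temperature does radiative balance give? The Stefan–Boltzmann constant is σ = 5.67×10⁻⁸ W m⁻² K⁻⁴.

Power absorbed = (1−a)S·πR²; power emitted = 4πR²σT⁴. Equating and cancelling πR²:
T = ((1−a)S / 4σ)^(1/4) = (64.3 / (4 × 5.67×10⁻⁸))^(1/4) = (2.83×10^8)^(1/4).
T = 130 K.

T ≈ 130 K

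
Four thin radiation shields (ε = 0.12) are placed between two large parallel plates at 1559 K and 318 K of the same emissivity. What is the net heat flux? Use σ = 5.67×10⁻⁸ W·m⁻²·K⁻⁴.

Each of the 5 gaps contributes resistance (2/ε − 1) = 2/0.12 − 1 = 15.67; total = 78.33.
q = σ(T₁⁴ − T₂⁴) / 78.33 = 5.67×10⁻⁸ × 5.90×10^12 / 78.33 = 4270 W/m².

q ≈ 4270 W/m²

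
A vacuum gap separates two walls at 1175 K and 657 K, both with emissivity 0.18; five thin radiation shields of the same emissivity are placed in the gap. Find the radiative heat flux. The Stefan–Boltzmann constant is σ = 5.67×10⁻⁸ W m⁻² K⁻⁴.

Each of the 6 gaps contributes resistance (2/ε − 1) = 2/0.18 − 1 = 10.11; total = 60.67.
q = σ(T₁⁴ − T₂⁴) / 60.67 = 5.67×10⁻⁸ × 1.72×10^12 / 60.67 = 1610 W/m².

q ≈ 1610 W/m²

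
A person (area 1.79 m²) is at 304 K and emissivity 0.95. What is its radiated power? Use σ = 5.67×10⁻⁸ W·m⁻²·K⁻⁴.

P = εσAT⁴ = 0.95 × 5.67×10⁻⁸ × 1.79 × (304)⁴ = 0.95 × 5.67×10⁻⁸ × 1.79 × 8.54×10^9.
P = 823 W.

P ≈ 823 W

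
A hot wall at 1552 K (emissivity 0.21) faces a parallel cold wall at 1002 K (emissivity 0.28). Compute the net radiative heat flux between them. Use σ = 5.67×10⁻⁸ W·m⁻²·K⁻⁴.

For two large parallel gray plates, q = σ(T₁⁴ − T₂⁴) / (1/ε₁ + 1/ε₂ − 1).
1/ε₁ + 1/ε₂ − 1 = 1/0.21 + 1/0.28 − 1 = 7.333.
T₁⁴ − T₂⁴ = 5.80×10^12 − 1.01×10^12 = 4.79×10^12 K⁴.
q = 5.67×10⁻⁸ × 4.79×10^12 / 7.333 = 37100 W/m².

q ≈ 37100 W/m²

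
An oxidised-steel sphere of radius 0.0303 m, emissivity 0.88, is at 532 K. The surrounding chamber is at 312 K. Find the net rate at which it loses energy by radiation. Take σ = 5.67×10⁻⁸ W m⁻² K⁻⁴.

Q ≈ 40.7 W

A = 4πr² = 4π × (0.0303)² = 0.0115 m².
Q = εσA(T⁴ − T_s⁴). T⁴ − T_s⁴ = (532)⁴ − (312)⁴ = 8.01×10^10 − 9.48×10^9 = 7.06×10^10 K⁴.
Q = 0.88 × 5.67×10⁻⁸ × 0.0115 × 7.06×10^10 = 40.7 W.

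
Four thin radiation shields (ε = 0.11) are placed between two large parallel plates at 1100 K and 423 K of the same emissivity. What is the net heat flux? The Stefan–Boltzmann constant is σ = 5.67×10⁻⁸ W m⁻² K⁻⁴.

q ≈ 945 W/m²

Each of the 5 gaps contributes resistance (2/ε − 1) = 2/0.11 − 1 = 17.18; total = 85.91.
q = σ(T₁⁴ − T₂⁴) / 85.91 = 5.67×10⁻⁸ × 1.43×10^12 / 85.91 = 945 W/m².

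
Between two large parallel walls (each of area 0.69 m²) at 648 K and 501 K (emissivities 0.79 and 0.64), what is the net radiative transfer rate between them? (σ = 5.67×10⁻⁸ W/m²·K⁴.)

Q ≈ 2420 W

For two large parallel gray plates, q = σ(T₁⁴ − T₂⁴) / (1/ε₁ + 1/ε₂ − 1).
1/ε₁ + 1/ε₂ − 1 = 1/0.79 + 1/0.64 − 1 = 1.828.
T₁⁴ − T₂⁴ = 1.76×10^11 − 6.30×10^10 = 1.13×10^11 K⁴.
q = 5.67×10⁻⁸ × 1.13×10^11 / 1.828 = 3510 W/m².
Q = q·A = 3510 × 0.69 = 2420 W.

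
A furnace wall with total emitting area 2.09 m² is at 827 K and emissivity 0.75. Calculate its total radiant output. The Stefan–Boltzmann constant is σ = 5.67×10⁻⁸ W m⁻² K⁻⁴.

P ≈ 41600 W

P = εσAT⁴ = 0.75 × 5.67×10⁻⁸ × 2.09 × (827)⁴ = 0.75 × 5.67×10⁻⁸ × 2.09 × 4.68×10^11.
P = 41600 W.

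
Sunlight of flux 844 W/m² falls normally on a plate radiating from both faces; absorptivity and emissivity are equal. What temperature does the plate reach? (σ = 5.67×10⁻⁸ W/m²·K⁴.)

T ≈ 294 K

Absorbed flux αS = emitted flux 2εσT⁴ per unit area; with α = ε this gives T = (S/2σ)^(1/4).
T = (844 / (2 × 5.67×10⁻⁸))^(1/4) = (7.44×10^9)^(1/4).
T = 294 K.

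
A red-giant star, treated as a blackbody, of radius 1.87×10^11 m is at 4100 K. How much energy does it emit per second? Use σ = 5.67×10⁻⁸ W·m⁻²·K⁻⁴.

A = 4πr² = 4π × (1.87×10^11)² = 4.39×10^23 m².
P = σAT⁴ = 5.67×10⁻⁸ × 4.39×10^23 × (4100)⁴ = 5.67×10⁻⁸ × 4.39×10^23 × 2.83×10^14.
P = 7.04×10^30 W.

P ≈ 7.04×10^30 W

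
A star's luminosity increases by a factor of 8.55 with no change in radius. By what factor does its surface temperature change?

P ∝ T⁴ ⇒ T ∝ P^(1/4), so T scales by (8.55)^(1/4) = 1.71.

factor ≈ 1.71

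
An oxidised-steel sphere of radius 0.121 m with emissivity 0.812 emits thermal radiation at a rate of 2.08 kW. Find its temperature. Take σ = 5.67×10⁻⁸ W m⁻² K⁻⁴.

T ≈ 704 K

A = 4πr² = 4π × (0.121)² = 0.184 m².
From P = εσAT⁴, T = (P / εσA)^(1/4) = (2080 / (0.812 × 5.67×10⁻⁸ × 0.184))^(1/4).
T = (2.46×10^11)^(1/4) = 704 K.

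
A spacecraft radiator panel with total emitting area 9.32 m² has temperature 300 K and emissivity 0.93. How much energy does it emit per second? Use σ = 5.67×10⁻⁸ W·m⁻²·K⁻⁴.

P ≈ 3980 W

Stefan–Boltzmann: P = εσAT⁴ = 0.93 × 5.67×10⁻⁸ × 9.32 × (300)⁴ = 0.93 × 5.67×10⁻⁸ × 9.32 × 8.10×10^9.
P = 3980 W.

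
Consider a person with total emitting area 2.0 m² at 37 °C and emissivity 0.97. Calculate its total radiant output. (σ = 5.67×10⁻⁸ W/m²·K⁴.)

37 °C = 310 K.
P = εσAT⁴ = 0.97 × 5.67×10⁻⁸ × 2.00 × (310)⁴ = 0.97 × 5.67×10⁻⁸ × 2.00 × 9.24×10^9.
P = 1020 W.

P ≈ 1020 W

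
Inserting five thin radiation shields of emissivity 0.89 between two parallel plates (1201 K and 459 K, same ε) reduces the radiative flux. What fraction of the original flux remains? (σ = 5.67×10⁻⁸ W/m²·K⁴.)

ratio ≈ 0.167

With N identical shields there are N+1 = 6 gaps in series, each with the same radiative resistance, so the flux falls to 1/(N+1) of its unshielded value.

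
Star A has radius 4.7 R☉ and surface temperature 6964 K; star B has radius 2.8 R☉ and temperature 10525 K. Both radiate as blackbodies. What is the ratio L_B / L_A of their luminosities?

L = 4πR²σT⁴ ∝ R²T⁴, so L_B/L_A = (2.8/4.7)² × (10525/6964)⁴ = 0.355 × 5.22 = 1.85.

L_B/L_A ≈ 1.85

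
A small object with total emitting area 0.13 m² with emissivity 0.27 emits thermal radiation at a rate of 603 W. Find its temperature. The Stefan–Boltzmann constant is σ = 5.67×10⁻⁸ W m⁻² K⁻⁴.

T ≈ 742 K

From P = εσAT⁴, T = (P / εσA)^(1/4) = (603 / (0.27 × 5.67×10⁻⁸ × 0.130))^(1/4).
T = (3.03×10^11)^(1/4) = 742 K.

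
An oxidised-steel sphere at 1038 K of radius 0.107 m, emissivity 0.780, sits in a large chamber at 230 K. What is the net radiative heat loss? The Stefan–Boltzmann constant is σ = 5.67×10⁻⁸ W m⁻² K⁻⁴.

Q ≈ 7370 W

A = 4πr² = 4π × (0.107)² = 0.144 m².
Q = εσA(T⁴ − T_s⁴). T⁴ − T_s⁴ = (1038)⁴ − (230)⁴ = 1.16×10^12 − 2.80×10^9 = 1.16×10^12 K⁴.
Q = 0.780 × 5.67×10⁻⁸ × 0.144 × 1.16×10^12 = 7370 W.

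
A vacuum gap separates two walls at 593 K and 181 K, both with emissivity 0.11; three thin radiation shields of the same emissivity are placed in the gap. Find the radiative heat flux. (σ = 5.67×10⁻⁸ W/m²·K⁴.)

Each of the 4 gaps contributes resistance (2/ε − 1) = 2/0.11 − 1 = 17.18; total = 68.73.
q = σ(T₁⁴ − T₂⁴) / 68.73 = 5.67×10⁻⁸ × 1.23×10^11 / 68.73 = 101 W/m².

q ≈ 101 W/m²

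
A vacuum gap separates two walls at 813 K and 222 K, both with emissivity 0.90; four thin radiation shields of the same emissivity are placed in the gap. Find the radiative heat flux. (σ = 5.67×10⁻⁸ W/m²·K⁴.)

Each of the 5 gaps contributes resistance (2/ε − 1) = 2/0.90 − 1 = 1.222; total = 6.111.
q = σ(T₁⁴ − T₂⁴) / 6.111 = 5.67×10⁻⁸ × 4.34×10^11 / 6.111 = 4030 W/m².

q ≈ 4030 W/m²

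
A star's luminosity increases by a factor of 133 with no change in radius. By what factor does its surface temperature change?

factor ≈ 3.40

P ∝ T⁴ ⇒ T ∝ P^(1/4), so T scales by (133)^(1/4) = 3.40.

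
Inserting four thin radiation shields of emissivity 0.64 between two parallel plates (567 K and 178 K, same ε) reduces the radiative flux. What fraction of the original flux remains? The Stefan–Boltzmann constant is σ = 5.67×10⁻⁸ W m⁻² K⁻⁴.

ratio ≈ 0.200

With N identical shields there are N+1 = 5 gaps in series, each with the same radiative resistance, so the flux falls to 1/(N+1) of its unshielded value.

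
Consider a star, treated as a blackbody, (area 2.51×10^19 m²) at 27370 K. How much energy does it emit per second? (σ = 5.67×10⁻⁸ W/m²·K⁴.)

P ≈ 7.99×10^29 W

P = σAT⁴ = 5.67×10⁻⁸ × 2.51×10^19 × (27370)⁴ = 5.67×10⁻⁸ × 2.51×10^19 × 5.61×10^17.
P = 7.99×10^29 W.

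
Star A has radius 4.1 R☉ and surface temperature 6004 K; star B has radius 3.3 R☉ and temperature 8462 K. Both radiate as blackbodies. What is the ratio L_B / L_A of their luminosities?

L_B/L_A ≈ 2.56

L = 4πR²σT⁴ ∝ R²T⁴, so L_B/L_A = (3.3/4.1)² × (8462/6004)⁴ = 0.648 × 3.95 = 2.56.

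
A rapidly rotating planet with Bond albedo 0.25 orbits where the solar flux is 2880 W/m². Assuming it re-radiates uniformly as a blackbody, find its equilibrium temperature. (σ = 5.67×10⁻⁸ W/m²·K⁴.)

Power absorbed = (1−a)S·πR²; power emitted = 4πR²σT⁴. Equating and cancelling πR²:
T = ((1−a)S / 4σ)^(1/4) = (2160 / (4 × 5.67×10⁻⁸))^(1/4) = (9.52×10^9)^(1/4).
T = 312 K.

T ≈ 312 K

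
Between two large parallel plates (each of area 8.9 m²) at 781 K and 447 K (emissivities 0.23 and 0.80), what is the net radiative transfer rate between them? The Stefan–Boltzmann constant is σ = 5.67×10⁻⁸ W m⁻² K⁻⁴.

For two large parallel gray plates, q = σ(T₁⁴ − T₂⁴) / (1/ε₁ + 1/ε₂ − 1).
1/ε₁ + 1/ε₂ − 1 = 1/0.23 + 1/0.80 − 1 = 4.598.
T₁⁴ − T₂⁴ = 3.72×10^11 − 3.99×10^10 = 3.32×10^11 K⁴.
q = 5.67×10⁻⁸ × 3.32×10^11 / 4.598 = 4100 W/m².
Q = q·A = 4100 × 8.9 = 36500 W.

Q ≈ 36500 W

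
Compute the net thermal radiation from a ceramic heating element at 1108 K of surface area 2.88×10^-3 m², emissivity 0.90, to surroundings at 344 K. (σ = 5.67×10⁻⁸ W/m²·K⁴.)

Q = εσA(T⁴ − T_s⁴). T⁴ − T_s⁴ = (1108)⁴ − (344)⁴ = 1.51×10^12 − 1.40×10^10 = 1.49×10^12 K⁴.
Q = 0.90 × 5.67×10⁻⁸ × 2.88×10^-3 × 1.49×10^12 = 219 W.

Q ≈ 219 W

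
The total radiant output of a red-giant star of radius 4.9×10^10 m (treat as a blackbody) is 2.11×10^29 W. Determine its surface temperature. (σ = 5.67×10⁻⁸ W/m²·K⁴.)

A = 4πr² = 4π × (4.9×10^10)² = 3.02×10^22 m².
From P = σAT⁴, T = (P / σA)^(1/4) = (2.11×10^29 / (5.67×10⁻⁸ × 3.02×10^22))^(1/4).
T = (1.23×10^14)^(1/4) = 3330 K.

T ≈ 3330 K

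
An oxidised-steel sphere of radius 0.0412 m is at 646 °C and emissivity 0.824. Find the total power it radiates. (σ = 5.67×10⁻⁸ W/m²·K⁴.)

P ≈ 711 W

A = 4πr² = 4π × (0.0412)² = 0.0213 m².
646 °C = 919 K.
P = εσAT⁴ = 0.824 × 5.67×10⁻⁸ × 0.0213 × (919)⁴ = 0.824 × 5.67×10⁻⁸ × 0.0213 × 7.13×10^11.
P = 711 W.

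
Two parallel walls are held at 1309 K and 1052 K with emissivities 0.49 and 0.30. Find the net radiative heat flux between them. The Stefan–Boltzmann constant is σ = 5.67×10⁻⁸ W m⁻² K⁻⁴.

q ≈ 22200 W/m²

For two large parallel gray plates, q = σ(T₁⁴ − T₂⁴) / (1/ε₁ + 1/ε₂ − 1).
1/ε₁ + 1/ε₂ − 1 = 1/0.49 + 1/0.30 − 1 = 4.374.
T₁⁴ − T₂⁴ = 2.94×10^12 − 1.22×10^12 = 1.71×10^12 K⁴.
q = 5.67×10⁻⁸ × 1.71×10^12 / 4.374 = 22200 W/m².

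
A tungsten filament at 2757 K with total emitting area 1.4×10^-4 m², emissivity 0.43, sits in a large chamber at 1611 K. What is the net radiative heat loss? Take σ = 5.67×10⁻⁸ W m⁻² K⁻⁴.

Q = εσA(T⁴ − T_s⁴). T⁴ − T_s⁴ = (2757)⁴ − (1611)⁴ = 5.78×10^13 − 6.74×10^12 = 5.10×10^13 K⁴.
Q = 0.43 × 5.67×10⁻⁸ × 1.40×10^-4 × 5.10×10^13 = 174 W.

Q ≈ 174 W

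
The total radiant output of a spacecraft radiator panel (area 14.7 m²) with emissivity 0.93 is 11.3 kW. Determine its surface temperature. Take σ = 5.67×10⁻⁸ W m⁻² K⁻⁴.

T ≈ 347 K

From P = εσAT⁴, T = (P / εσA)^(1/4) = (11300 / (0.93 × 5.67×10⁻⁸ × 14.7))^(1/4).
T = (1.46×10^10)^(1/4) = 347 K.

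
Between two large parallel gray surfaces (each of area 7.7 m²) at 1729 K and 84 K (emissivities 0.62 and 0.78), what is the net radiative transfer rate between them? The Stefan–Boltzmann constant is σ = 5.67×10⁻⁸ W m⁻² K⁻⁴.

Q ≈ 2.06×10^6 W

For two large parallel gray plates, q = σ(T₁⁴ − T₂⁴) / (1/ε₁ + 1/ε₂ − 1).
1/ε₁ + 1/ε₂ − 1 = 1/0.62 + 1/0.78 − 1 = 1.895.
T₁⁴ − T₂⁴ = 8.94×10^12 − 4.98×10^7 = 8.94×10^12 K⁴.
q = 5.67×10⁻⁸ × 8.94×10^12 / 1.895 = 2.67×10^5 W/m².
Q = q·A = 2.67×10^5 × 7.7 = 2.06×10^6 W.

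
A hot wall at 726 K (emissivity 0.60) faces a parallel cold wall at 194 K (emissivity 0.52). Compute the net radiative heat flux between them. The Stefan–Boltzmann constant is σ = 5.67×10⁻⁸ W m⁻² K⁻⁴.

q ≈ 6050 W/m²

For two large parallel gray plates, q = σ(T₁⁴ − T₂⁴) / (1/ε₁ + 1/ε₂ − 1).
1/ε₁ + 1/ε₂ − 1 = 1/0.60 + 1/0.52 − 1 = 2.590.
T₁⁴ − T₂⁴ = 2.78×10^11 − 1.42×10^9 = 2.76×10^11 K⁴.
q = 5.67×10⁻⁸ × 2.76×10^11 / 2.590 = 6050 W/m².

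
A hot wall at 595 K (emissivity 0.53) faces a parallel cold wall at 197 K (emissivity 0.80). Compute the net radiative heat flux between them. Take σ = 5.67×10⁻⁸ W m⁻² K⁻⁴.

q ≈ 3290 W/m²

For two large parallel gray plates, q = σ(T₁⁴ − T₂⁴) / (1/ε₁ + 1/ε₂ − 1).
1/ε₁ + 1/ε₂ − 1 = 1/0.53 + 1/0.80 − 1 = 2.137.
T₁⁴ − T₂⁴ = 1.25×10^11 − 1.51×10^9 = 1.24×10^11 K⁴.
q = 5.67×10⁻⁸ × 1.24×10^11 / 2.137 = 3290 W/m².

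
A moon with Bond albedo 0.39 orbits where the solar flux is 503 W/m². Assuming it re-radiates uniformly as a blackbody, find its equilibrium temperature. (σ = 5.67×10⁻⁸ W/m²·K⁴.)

Power absorbed = (1−a)S·πR²; power emitted = 4πR²σT⁴. Equating and cancelling πR²:
T = ((1−a)S / 4σ)^(1/4) = (307 / (4 × 5.67×10⁻⁸))^(1/4) = (1.35×10^9)^(1/4).
T = 192 K.

T ≈ 192 K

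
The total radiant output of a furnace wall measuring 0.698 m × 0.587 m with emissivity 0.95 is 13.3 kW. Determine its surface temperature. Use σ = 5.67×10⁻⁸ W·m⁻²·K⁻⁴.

A = 0.698 × 0.587 = 0.410 m².
From P = εσAT⁴, T = (P / εσA)^(1/4) = (13300 / (0.95 × 5.67×10⁻⁸ × 0.410))^(1/4).
T = (6.03×10^11)^(1/4) = 881 K.

T ≈ 881 K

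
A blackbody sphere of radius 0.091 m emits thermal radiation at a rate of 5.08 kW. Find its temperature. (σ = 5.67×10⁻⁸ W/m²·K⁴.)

A = 4πr² = 4π × (0.091)² = 0.104 m².
From P = σAT⁴, T = (P / σA)^(1/4) = (5080 / (5.67×10⁻⁸ × 0.104))^(1/4).
T = (8.61×10^11)^(1/4) = 963 K.

T ≈ 963 K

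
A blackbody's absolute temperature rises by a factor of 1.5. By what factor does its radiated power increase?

factor ≈ 5.06

P ∝ T⁴, so the power scales as (1.5)⁴ = 5.06.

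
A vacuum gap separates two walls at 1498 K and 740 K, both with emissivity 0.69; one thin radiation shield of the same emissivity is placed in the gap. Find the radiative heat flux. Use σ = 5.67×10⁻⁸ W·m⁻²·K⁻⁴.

Each of the 2 gaps contributes resistance (2/ε − 1) = 2/0.69 − 1 = 1.899; total = 3.797.
q = σ(T₁⁴ − T₂⁴) / 3.797 = 5.67×10⁻⁸ × 4.74×10^12 / 3.797 = 70700 W/m².

q ≈ 70700 W/m²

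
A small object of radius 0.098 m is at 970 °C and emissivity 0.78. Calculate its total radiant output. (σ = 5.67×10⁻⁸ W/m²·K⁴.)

P ≈ 12700 W

A = 4πr² = 4π × (0.098)² = 0.121 m².
970 °C = 1243 K.
Stefan–Boltzmann: P = εσAT⁴ = 0.78 × 5.67×10⁻⁸ × 0.121 × (1243)⁴ = 0.78 × 5.67×10⁻⁸ × 0.121 × 2.39×10^12.
P = 12700 W.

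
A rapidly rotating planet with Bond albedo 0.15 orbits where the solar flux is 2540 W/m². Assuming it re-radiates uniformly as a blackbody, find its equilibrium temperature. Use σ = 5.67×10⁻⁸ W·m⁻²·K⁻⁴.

Power absorbed = (1−a)S·πR²; power emitted = 4πR²σT⁴. Equating and cancelling πR²:
T = ((1−a)S / 4σ)^(1/4) = (2160 / (4 × 5.67×10⁻⁸))^(1/4) = (9.52×10^9)^(1/4).
T = 312 K.

T ≈ 312 K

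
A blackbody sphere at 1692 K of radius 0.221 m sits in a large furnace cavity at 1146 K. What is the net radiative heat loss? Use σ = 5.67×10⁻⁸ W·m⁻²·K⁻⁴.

Q ≈ 2.25×10^5 W

A = 4πr² = 4π × (0.221)² = 0.614 m².
Q = σA(T⁴ − T_s⁴). T⁴ − T_s⁴ = (1692)⁴ − (1146)⁴ = 8.20×10^12 − 1.72×10^12 = 6.47×10^12 K⁴.
Q = 5.67×10⁻⁸ × 0.614 × 6.47×10^12 = 2.25×10^5 W.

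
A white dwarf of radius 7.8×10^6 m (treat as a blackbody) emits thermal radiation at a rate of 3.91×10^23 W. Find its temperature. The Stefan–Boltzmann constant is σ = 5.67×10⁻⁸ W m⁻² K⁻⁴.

A = 4πr² = 4π × (7.8×10^6)² = 7.65×10^14 m².
From P = σAT⁴, T = (P / σA)^(1/4) = (3.91×10^23 / (5.67×10⁻⁸ × 7.65×10^14))^(1/4).
T = (9.02×10^15)^(1/4) = 9750 K.

T ≈ 9750 K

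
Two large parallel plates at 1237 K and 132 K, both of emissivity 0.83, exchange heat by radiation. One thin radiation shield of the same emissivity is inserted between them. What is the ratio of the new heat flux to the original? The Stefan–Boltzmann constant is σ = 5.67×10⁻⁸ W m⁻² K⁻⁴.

ratio ≈ 0.500

With N identical shields there are N+1 = 2 gaps in series, each with the same radiative resistance, so the flux falls to 1/(N+1) of its unshielded value.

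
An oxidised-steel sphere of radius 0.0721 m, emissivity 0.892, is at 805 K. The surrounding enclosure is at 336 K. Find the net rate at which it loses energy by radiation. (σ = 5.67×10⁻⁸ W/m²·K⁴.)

A = 4πr² = 4π × (0.0721)² = 0.0653 m².
Q = εσA(T⁴ − T_s⁴). T⁴ − T_s⁴ = (805)⁴ − (336)⁴ = 4.20×10^11 − 1.27×10^10 = 4.07×10^11 K⁴.
Q = 0.892 × 5.67×10⁻⁸ × 0.0653 × 4.07×10^11 = 1350 W.

Q ≈ 1350 W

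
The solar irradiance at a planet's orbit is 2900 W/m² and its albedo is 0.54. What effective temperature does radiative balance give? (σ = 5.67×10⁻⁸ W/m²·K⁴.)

T ≈ 277 K

Power absorbed = (1−a)S·πR²; power emitted = 4πR²σT⁴. Equating and cancelling πR²:
T = ((1−a)S / 4σ)^(1/4) = (1330 / (4 × 5.67×10⁻⁸))^(1/4) = (5.88×10^9)^(1/4).
T = 277 K.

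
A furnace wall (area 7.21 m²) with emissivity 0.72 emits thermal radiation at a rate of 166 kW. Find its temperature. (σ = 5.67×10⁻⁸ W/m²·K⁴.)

From P = εσAT⁴, T = (P / εσA)^(1/4) = (1.66×10^5 / (0.72 × 5.67×10⁻⁸ × 7.21))^(1/4).
T = (5.64×10^11)^(1/4) = 867 K.

T ≈ 867 K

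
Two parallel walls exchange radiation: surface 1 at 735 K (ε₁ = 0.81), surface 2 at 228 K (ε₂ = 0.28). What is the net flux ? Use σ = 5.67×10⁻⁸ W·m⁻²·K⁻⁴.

q ≈ 4310 W/m²

For two large parallel gray plates, q = σ(T₁⁴ − T₂⁴) / (1/ε₁ + 1/ε₂ − 1).
1/ε₁ + 1/ε₂ − 1 = 1/0.81 + 1/0.28 − 1 = 3.806.
T₁⁴ − T₂⁴ = 2.92×10^11 − 2.70×10^9 = 2.89×10^11 K⁴.
q = 5.67×10⁻⁸ × 2.89×10^11 / 3.806 = 4310 W/m².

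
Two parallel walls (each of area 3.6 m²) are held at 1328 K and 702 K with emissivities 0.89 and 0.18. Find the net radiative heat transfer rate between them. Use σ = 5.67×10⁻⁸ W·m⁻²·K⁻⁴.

For two large parallel gray plates, q = σ(T₁⁴ − T₂⁴) / (1/ε₁ + 1/ε₂ − 1).
1/ε₁ + 1/ε₂ − 1 = 1/0.89 + 1/0.18 − 1 = 5.679.
T₁⁴ − T₂⁴ = 3.11×10^12 − 2.43×10^11 = 2.87×10^12 K⁴.
q = 5.67×10⁻⁸ × 2.87×10^12 / 5.679 = 28600 W/m².
Q = q·A = 28600 × 3.6 = 1.03×10^5 W.

Q ≈ 1.03×10^5 W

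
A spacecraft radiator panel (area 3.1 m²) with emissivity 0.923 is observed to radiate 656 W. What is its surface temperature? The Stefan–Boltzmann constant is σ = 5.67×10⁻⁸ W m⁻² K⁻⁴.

T ≈ 252 K

From P = εσAT⁴, T = (P / εσA)^(1/4) = (656 / (0.923 × 5.67×10⁻⁸ × 3.10))^(1/4).
T = (4.04×10^9)^(1/4) = 252 K.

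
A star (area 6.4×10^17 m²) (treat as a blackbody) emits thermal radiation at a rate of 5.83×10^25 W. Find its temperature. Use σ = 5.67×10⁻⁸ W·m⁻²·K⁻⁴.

From P = σAT⁴, T = (P / σA)^(1/4) = (5.83×10^25 / (5.67×10⁻⁸ × 6.40×10^17))^(1/4).
T = (1.61×10^15)^(1/4) = 6330 K.

T ≈ 6330 K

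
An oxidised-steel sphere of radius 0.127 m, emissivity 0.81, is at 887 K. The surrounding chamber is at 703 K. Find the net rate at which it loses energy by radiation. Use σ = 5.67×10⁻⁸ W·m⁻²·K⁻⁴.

A = 4πr² = 4π × (0.127)² = 0.203 m².
Q = εσA(T⁴ − T_s⁴). T⁴ − T_s⁴ = (887)⁴ − (703)⁴ = 6.19×10^11 − 2.44×10^11 = 3.75×10^11 K⁴.
Q = 0.81 × 5.67×10⁻⁸ × 0.203 × 3.75×10^11 = 3490 W.

Q ≈ 3490 W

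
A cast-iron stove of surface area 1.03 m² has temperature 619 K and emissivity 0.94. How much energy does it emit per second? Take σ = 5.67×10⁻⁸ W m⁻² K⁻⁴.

P ≈ 8060 W

Stefan–Boltzmann: P = εσAT⁴ = 0.94 × 5.67×10⁻⁸ × 1.03 × (619)⁴ = 0.94 × 5.67×10⁻⁸ × 1.03 × 1.47×10^11.
P = 8060 W.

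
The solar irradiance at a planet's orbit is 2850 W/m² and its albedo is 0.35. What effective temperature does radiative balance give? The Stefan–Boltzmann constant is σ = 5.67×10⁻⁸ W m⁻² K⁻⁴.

T ≈ 301 K

Power absorbed = (1−a)S·πR²; power emitted = 4πR²σT⁴. Equating and cancelling πR²:
T = ((1−a)S / 4σ)^(1/4) = (1850 / (4 × 5.67×10⁻⁸))^(1/4) = (8.17×10^9)^(1/4).
T = 301 K.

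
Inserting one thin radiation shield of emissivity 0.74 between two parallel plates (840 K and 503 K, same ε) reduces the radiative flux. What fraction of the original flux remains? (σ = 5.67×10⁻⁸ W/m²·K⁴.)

ratio ≈ 0.500

With N identical shields there are N+1 = 2 gaps in series, each with the same radiative resistance, so the flux falls to 1/(N+1) of its unshielded value.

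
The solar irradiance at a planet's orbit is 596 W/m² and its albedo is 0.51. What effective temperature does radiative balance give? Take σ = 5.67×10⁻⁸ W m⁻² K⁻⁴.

Power absorbed = (1−a)S·πR²; power emitted = 4πR²σT⁴. Equating and cancelling πR²:
T = ((1−a)S / 4σ)^(1/4) = (292 / (4 × 5.67×10⁻⁸))^(1/4) = (1.29×10^9)^(1/4).
T = 189 K.

T ≈ 189 K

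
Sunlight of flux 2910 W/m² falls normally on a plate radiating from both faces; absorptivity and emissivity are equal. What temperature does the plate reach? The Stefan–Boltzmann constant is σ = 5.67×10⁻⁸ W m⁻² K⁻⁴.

Absorbed flux αS = emitted flux 2εσT⁴ per unit area; with α = ε this gives T = (S/2σ)^(1/4).
T = (2910 / (2 × 5.67×10⁻⁸))^(1/4) = (2.57×10^10)^(1/4).
T = 400 K.

T ≈ 400 K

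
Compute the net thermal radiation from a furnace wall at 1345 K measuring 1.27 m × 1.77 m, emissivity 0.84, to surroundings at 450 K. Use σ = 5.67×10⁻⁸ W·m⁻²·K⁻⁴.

A = 1.27 × 1.77 = 2.25 m².
Q = εσA(T⁴ − T_s⁴). T⁴ − T_s⁴ = (1345)⁴ − (450)⁴ = 3.27×10^12 − 4.10×10^10 = 3.23×10^12 K⁴.
Q = 0.84 × 5.67×10⁻⁸ × 2.25 × 3.23×10^12 = 3.46×10^5 W.

Q ≈ 3.46×10^5 W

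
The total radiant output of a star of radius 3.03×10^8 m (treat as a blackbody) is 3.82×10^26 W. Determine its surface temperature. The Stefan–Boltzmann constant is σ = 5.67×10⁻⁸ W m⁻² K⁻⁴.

A = 4πr² = 4π × (3.03×10^8)² = 1.15×10^18 m².
From P = σAT⁴, T = (P / σA)^(1/4) = (3.82×10^26 / (5.67×10⁻⁸ × 1.15×10^18))^(1/4).
T = (5.84×10^15)^(1/4) = 8740 K.

T ≈ 8740 K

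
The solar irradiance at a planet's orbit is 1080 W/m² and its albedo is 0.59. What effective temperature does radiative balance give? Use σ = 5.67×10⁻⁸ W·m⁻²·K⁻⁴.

T ≈ 210 K

Power absorbed = (1−a)S·πR²; power emitted = 4πR²σT⁴. Equating and cancelling πR²:
T = ((1−a)S / 4σ)^(1/4) = (443 / (4 × 5.67×10⁻⁸))^(1/4) = (1.95×10^9)^(1/4).
T = 210 K.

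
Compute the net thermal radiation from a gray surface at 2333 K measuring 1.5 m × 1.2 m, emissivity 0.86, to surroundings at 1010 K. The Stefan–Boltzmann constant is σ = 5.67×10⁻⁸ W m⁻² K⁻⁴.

A = 1.5 × 1.2 = 1.80 m².
Q = εσA(T⁴ − T_s⁴). T⁴ − T_s⁴ = (2333)⁴ − (1010)⁴ = 2.96×10^13 − 1.04×10^12 = 2.86×10^13 K⁴.
Q = 0.86 × 5.67×10⁻⁸ × 1.80 × 2.86×10^13 = 2.51×10^6 W.

Q ≈ 2.51×10^6 W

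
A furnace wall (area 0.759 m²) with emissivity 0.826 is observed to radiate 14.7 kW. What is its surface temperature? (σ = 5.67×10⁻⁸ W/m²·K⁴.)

From P = εσAT⁴, T = (P / εσA)^(1/4) = (14700 / (0.826 × 5.67×10⁻⁸ × 0.759))^(1/4).
T = (4.14×10^11)^(1/4) = 802 K.

T ≈ 802 K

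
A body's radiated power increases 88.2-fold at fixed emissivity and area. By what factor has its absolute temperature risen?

P ∝ T⁴ ⇒ T ∝ P^(1/4), so T scales by (88.2)^(1/4) = 3.06.

factor ≈ 3.06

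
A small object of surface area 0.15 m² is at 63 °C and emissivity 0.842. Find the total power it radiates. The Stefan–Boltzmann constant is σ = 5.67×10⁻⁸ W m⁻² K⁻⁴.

P ≈ 91.3 W

63 °C = 336 K.
P = εσAT⁴ = 0.842 × 5.67×10⁻⁸ × 0.150 × (336)⁴ = 0.842 × 5.67×10⁻⁸ × 0.150 × 1.27×10^10.
P = 91.3 W.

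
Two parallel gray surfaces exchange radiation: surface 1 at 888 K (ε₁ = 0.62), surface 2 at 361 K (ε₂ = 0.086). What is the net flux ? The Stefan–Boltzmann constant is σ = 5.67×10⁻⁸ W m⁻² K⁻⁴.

q ≈ 2800 W/m²

For two large parallel gray plates, q = σ(T₁⁴ − T₂⁴) / (1/ε₁ + 1/ε₂ − 1).
1/ε₁ + 1/ε₂ − 1 = 1/0.62 + 1/0.086 − 1 = 12.24.
T₁⁴ − T₂⁴ = 6.22×10^11 − 1.70×10^10 = 6.05×10^11 K⁴.
q = 5.67×10⁻⁸ × 6.05×10^11 / 12.24 = 2800 W/m².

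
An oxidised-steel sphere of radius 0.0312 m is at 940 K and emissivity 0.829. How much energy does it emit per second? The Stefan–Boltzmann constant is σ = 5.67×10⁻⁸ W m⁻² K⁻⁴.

P ≈ 449 W

A = 4πr² = 4π × (0.0312)² = 0.0122 m².
P = εσAT⁴ = 0.829 × 5.67×10⁻⁸ × 0.0122 × (940)⁴ = 0.829 × 5.67×10⁻⁸ × 0.0122 × 7.81×10^11.
P = 449 W.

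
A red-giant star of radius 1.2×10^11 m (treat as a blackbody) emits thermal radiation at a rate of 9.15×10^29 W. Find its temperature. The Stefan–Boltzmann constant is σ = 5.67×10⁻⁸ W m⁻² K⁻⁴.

T ≈ 3070 K

A = 4πr² = 4π × (1.2×10^11)² = 1.81×10^23 m².
From P = σAT⁴, T = (P / σA)^(1/4) = (9.15×10^29 / (5.67×10⁻⁸ × 1.81×10^23))^(1/4).
T = (8.92×10^13)^(1/4) = 3070 K.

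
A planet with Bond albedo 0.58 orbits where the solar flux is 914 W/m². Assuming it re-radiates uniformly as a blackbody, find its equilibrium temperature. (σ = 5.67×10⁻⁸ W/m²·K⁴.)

Power absorbed = (1−a)S·πR²; power emitted = 4πR²σT⁴. Equating and cancelling πR²:
T = ((1−a)S / 4σ)^(1/4) = (384 / (4 × 5.67×10⁻⁸))^(1/4) = (1.69×10^9)^(1/4).
T = 203 K.

T ≈ 203 K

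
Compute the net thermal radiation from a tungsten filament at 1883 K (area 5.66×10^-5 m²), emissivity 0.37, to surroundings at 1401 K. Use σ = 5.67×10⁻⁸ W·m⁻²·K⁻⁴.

Q ≈ 10.4 W

Q = εσA(T⁴ − T_s⁴). T⁴ − T_s⁴ = (1883)⁴ − (1401)⁴ = 1.26×10^13 − 3.85×10^12 = 8.72×10^12 K⁴.
Q = 0.37 × 5.67×10⁻⁸ × 5.66×10^-5 × 8.72×10^12 = 10.4 W.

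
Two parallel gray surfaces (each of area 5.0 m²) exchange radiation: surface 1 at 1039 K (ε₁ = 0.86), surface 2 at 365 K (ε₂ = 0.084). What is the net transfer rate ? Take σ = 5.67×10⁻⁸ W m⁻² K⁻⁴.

For two large parallel gray plates, q = σ(T₁⁴ − T₂⁴) / (1/ε₁ + 1/ε₂ − 1).
1/ε₁ + 1/ε₂ − 1 = 1/0.86 + 1/0.084 − 1 = 12.07.
T₁⁴ − T₂⁴ = 1.17×10^12 − 1.77×10^10 = 1.15×10^12 K⁴.
q = 5.67×10⁻⁸ × 1.15×10^12 / 12.07 = 5390 W/m².
Q = q·A = 5390 × 5.0 = 27000 W.

Q ≈ 27000 W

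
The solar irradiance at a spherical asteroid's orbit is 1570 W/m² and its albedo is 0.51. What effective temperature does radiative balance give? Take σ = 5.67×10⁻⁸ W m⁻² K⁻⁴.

T ≈ 241 K

Power absorbed = (1−a)S·πR²; power emitted = 4πR²σT⁴. Equating and cancelling πR²:
T = ((1−a)S / 4σ)^(1/4) = (769 / (4 × 5.67×10⁻⁸))^(1/4) = (3.39×10^9)^(1/4).
T = 241 K.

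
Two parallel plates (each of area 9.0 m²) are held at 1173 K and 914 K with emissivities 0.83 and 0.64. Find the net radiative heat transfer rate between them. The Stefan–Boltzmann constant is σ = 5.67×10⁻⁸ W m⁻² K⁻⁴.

Q ≈ 3.45×10^5 W

For two large parallel gray plates, q = σ(T₁⁴ − T₂⁴) / (1/ε₁ + 1/ε₂ − 1).
1/ε₁ + 1/ε₂ − 1 = 1/0.83 + 1/0.64 − 1 = 1.767.
T₁⁴ − T₂⁴ = 1.89×10^12 − 6.98×10^11 = 1.20×10^12 K⁴.
q = 5.67×10⁻⁸ × 1.20×10^12 / 1.767 = 38300 W/m².
Q = q·A = 38300 × 9.0 = 3.45×10^5 W.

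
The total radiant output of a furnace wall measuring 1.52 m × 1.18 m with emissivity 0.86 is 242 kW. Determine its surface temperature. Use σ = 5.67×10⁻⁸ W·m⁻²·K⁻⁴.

T ≈ 1290 K

A = 1.52 × 1.18 = 1.79 m².
From P = εσAT⁴, T = (P / εσA)^(1/4) = (2.42×10^5 / (0.86 × 5.67×10⁻⁸ × 1.79))^(1/4).
T = (2.77×10^12)^(1/4) = 1290 K.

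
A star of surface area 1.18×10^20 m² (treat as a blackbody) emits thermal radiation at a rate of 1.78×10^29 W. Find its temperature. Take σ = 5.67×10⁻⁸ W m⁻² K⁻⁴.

From P = σAT⁴, T = (P / σA)^(1/4) = (1.78×10^29 / (5.67×10⁻⁸ × 1.18×10^20))^(1/4).
T = (2.66×10^16)^(1/4) = 12800 K.

T ≈ 12800 K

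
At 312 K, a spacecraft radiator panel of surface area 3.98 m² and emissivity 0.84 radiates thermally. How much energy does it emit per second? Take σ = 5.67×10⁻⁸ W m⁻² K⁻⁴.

P = εσAT⁴ = 0.84 × 5.67×10⁻⁸ × 3.98 × (312)⁴ = 0.84 × 5.67×10⁻⁸ × 3.98 × 9.48×10^9.
P = 1800 W.

P ≈ 1800 W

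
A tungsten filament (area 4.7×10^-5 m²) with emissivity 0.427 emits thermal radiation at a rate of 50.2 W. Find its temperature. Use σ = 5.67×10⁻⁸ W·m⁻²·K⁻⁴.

T ≈ 2580 K

From P = εσAT⁴, T = (P / εσA)^(1/4) = (50.2 / (0.427 × 5.67×10⁻⁸ × 4.70×10^-5))^(1/4).
T = (4.41×10^13)^(1/4) = 2580 K.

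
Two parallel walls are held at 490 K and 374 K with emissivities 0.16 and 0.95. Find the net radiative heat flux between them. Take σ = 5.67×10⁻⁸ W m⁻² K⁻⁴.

q ≈ 343 W/m²

For two large parallel gray plates, q = σ(T₁⁴ − T₂⁴) / (1/ε₁ + 1/ε₂ − 1).
1/ε₁ + 1/ε₂ − 1 = 1/0.16 + 1/0.95 − 1 = 6.303.
T₁⁴ − T₂⁴ = 5.76×10^10 − 1.96×10^10 = 3.81×10^10 K⁴.
q = 5.67×10⁻⁸ × 3.81×10^10 / 6.303 = 343 W/m².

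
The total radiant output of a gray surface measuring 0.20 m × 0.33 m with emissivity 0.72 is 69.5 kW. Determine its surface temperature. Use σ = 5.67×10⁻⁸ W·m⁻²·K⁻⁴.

T ≈ 2250 K

A = 0.20 × 0.33 = 0.0660 m².
From P = εσAT⁴, T = (P / εσA)^(1/4) = (69500 / (0.72 × 5.67×10⁻⁸ × 0.0660))^(1/4).
T = (2.58×10^13)^(1/4) = 2250 K.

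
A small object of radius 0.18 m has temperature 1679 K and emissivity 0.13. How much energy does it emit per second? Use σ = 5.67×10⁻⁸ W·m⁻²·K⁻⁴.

P ≈ 23800 W

A = 4πr² = 4π × (0.18)² = 0.407 m².
Stefan–Boltzmann: P = εσAT⁴ = 0.13 × 5.67×10⁻⁸ × 0.407 × (1679)⁴ = 0.13 × 5.67×10⁻⁸ × 0.407 × 7.95×10^12.
P = 23800 W.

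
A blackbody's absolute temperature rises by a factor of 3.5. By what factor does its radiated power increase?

factor ≈ 150

P ∝ T⁴, so the power scales as (3.5)⁴ = 150.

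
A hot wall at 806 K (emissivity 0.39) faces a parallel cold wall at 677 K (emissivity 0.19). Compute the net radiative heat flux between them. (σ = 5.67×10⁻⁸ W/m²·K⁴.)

q ≈ 1760 W/m²

For two large parallel gray plates, q = σ(T₁⁴ − T₂⁴) / (1/ε₁ + 1/ε₂ − 1).
1/ε₁ + 1/ε₂ − 1 = 1/0.39 + 1/0.19 − 1 = 6.827.
T₁⁴ − T₂⁴ = 4.22×10^11 − 2.10×10^11 = 2.12×10^11 K⁴.
q = 5.67×10⁻⁸ × 2.12×10^11 / 6.827 = 1760 W/m².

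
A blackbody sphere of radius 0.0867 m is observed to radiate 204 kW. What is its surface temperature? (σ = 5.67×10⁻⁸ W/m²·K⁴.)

A = 4πr² = 4π × (0.0867)² = 0.0945 m².
From P = σAT⁴, T = (P / σA)^(1/4) = (2.04×10^5 / (5.67×10⁻⁸ × 0.0945))^(1/4).
T = (3.81×10^13)^(1/4) = 2480 K.

T ≈ 2480 K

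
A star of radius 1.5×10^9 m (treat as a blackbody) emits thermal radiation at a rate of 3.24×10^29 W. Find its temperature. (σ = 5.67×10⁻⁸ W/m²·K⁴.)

T ≈ 21200 K

A = 4πr² = 4π × (1.5×10^9)² = 2.83×10^19 m².
From P = σAT⁴, T = (P / σA)^(1/4) = (3.24×10^29 / (5.67×10⁻⁸ × 2.83×10^19))^(1/4).
T = (2.02×10^17)^(1/4) = 21200 K.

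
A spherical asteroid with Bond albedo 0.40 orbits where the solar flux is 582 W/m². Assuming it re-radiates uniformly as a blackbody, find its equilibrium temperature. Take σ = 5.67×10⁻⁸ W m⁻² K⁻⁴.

T ≈ 198 K

Power absorbed = (1−a)S·πR²; power emitted = 4πR²σT⁴. Equating and cancelling πR²:
T = ((1−a)S / 4σ)^(1/4) = (349 / (4 × 5.67×10⁻⁸))^(1/4) = (1.54×10^9)^(1/4).
T = 198 K.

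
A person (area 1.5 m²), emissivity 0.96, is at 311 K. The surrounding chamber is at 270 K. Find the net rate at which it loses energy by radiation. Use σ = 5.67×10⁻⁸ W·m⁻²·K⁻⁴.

Q = εσA(T⁴ − T_s⁴). T⁴ − T_s⁴ = (311)⁴ − (270)⁴ = 9.35×10^9 − 5.31×10^9 = 4.04×10^9 K⁴.
Q = 0.96 × 5.67×10⁻⁸ × 1.50 × 4.04×10^9 = 330 W.

Q ≈ 330 W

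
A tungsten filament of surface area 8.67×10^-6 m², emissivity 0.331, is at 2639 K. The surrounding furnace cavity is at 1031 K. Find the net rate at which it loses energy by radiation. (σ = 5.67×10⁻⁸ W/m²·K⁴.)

Q = εσA(T⁴ − T_s⁴). T⁴ − T_s⁴ = (2639)⁴ − (1031)⁴ = 4.85×10^13 − 1.13×10^12 = 4.74×10^13 K⁴.
Q = 0.331 × 5.67×10⁻⁸ × 8.67×10^-6 × 4.74×10^13 = 7.71 W.

Q ≈ 7.71 W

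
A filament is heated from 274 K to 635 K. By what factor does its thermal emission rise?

ratio ≈ 28.8

P ∝ T⁴, so the ratio is (635/274)⁴ = (2.318)⁴ = 28.8.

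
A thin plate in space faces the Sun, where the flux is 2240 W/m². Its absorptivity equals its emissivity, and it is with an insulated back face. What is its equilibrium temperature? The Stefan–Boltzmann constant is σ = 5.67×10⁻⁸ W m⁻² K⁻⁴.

T ≈ 446 K

Absorbed flux αS = emitted flux εσT⁴ (one radiating face); with α = ε, T = (S/σ)^(1/4).
T = (2240 / 5.67×10⁻⁸)^(1/4) = (3.95×10^10)^(1/4).
T = 446 K.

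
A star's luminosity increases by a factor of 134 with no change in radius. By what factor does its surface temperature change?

P ∝ T⁴ ⇒ T ∝ P^(1/4), so T scales by (134)^(1/4) = 3.40.

factor ≈ 3.40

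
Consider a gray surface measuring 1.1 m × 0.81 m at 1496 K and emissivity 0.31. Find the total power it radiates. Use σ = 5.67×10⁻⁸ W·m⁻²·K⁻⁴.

P ≈ 78400 W

A = 1.1 × 0.81 = 0.891 m².
P = εσAT⁴ = 0.31 × 5.67×10⁻⁸ × 0.891 × (1496)⁴ = 0.31 × 5.67×10⁻⁸ × 0.891 × 5.01×10^12.
P = 78400 W.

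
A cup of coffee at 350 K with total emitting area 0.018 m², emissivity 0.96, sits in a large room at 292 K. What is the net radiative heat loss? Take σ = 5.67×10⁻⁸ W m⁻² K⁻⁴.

Q ≈ 7.58 W

Q = εσA(T⁴ − T_s⁴). T⁴ − T_s⁴ = (350)⁴ − (292)⁴ = 1.50×10^10 − 7.27×10^9 = 7.74×10^9 K⁴.
Q = 0.96 × 5.67×10⁻⁸ × 0.0180 × 7.74×10^9 = 7.58 W.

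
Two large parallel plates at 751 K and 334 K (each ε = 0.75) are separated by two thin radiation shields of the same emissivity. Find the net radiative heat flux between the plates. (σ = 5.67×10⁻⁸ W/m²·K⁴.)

Each of the 3 gaps contributes resistance (2/ε − 1) = 2/0.75 − 1 = 1.667; total = 5.000.
q = σ(T₁⁴ − T₂⁴) / 5.000 = 5.67×10⁻⁸ × 3.06×10^11 / 5.000 = 3470 W/m².

q ≈ 3470 W/m²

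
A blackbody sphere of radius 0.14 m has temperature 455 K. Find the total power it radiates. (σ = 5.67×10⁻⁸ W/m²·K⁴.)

A = 4πr² = 4π × (0.14)² = 0.246 m².
P = σAT⁴ = 5.67×10⁻⁸ × 0.246 × (455)⁴ = 5.67×10⁻⁸ × 0.246 × 4.29×10^10.
P = 599 W.

P ≈ 599 W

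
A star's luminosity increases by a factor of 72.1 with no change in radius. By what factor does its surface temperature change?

factor ≈ 2.91

P ∝ T⁴ ⇒ T ∝ P^(1/4), so T scales by (72.1)^(1/4) = 2.91.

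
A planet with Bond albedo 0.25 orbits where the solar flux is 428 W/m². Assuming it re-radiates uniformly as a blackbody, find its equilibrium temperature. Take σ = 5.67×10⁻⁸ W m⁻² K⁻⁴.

Power absorbed = (1−a)S·πR²; power emitted = 4πR²σT⁴. Equating and cancelling πR²:
T = ((1−a)S / 4σ)^(1/4) = (321 / (4 × 5.67×10⁻⁸))^(1/4) = (1.42×10^9)^(1/4).
T = 194 K.

T ≈ 194 K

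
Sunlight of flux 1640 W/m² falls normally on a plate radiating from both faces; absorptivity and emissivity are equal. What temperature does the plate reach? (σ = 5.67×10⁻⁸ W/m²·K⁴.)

T ≈ 347 K

Absorbed flux αS = emitted flux 2εσT⁴ per unit area; with α = ε this gives T = (S/2σ)^(1/4).
T = (1640 / (2 × 5.67×10⁻⁸))^(1/4) = (1.45×10^10)^(1/4).
T = 347 K.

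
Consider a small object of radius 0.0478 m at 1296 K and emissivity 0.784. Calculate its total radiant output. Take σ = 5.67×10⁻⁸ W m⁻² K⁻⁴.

P ≈ 3600 W

A = 4πr² = 4π × (0.0478)² = 0.0287 m².
P = εσAT⁴ = 0.784 × 5.67×10⁻⁸ × 0.0287 × (1296)⁴ = 0.784 × 5.67×10⁻⁸ × 0.0287 × 2.82×10^12.
P = 3600 W.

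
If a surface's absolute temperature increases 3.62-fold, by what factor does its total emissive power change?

P ∝ T⁴, so the power scales as (3.62)⁴ = 172.

factor ≈ 172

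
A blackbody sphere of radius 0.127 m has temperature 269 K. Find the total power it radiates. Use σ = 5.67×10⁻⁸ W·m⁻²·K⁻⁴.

A = 4πr² = 4π × (0.127)² = 0.203 m².
P = σAT⁴ = 5.67×10⁻⁸ × 0.203 × (269)⁴ = 5.67×10⁻⁸ × 0.203 × 5.24×10^9.
P = 60.2 W.

P ≈ 60.2 W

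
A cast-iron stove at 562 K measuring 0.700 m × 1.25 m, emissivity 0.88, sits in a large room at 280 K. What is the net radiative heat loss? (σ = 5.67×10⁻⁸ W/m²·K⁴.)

A = 0.700 × 1.25 = 0.875 m².
Q = εσA(T⁴ − T_s⁴). T⁴ − T_s⁴ = (562)⁴ − (280)⁴ = 9.98×10^10 − 6.15×10^9 = 9.36×10^10 K⁴.
Q = 0.88 × 5.67×10⁻⁸ × 0.875 × 9.36×10^10 = 4090 W.

Q ≈ 4090 W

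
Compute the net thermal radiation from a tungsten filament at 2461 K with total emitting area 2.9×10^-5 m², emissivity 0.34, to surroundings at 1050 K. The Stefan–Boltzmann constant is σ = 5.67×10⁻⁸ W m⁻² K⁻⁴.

Q ≈ 19.8 W

Q = εσA(T⁴ − T_s⁴). T⁴ − T_s⁴ = (2461)⁴ − (1050)⁴ = 3.67×10^13 − 1.22×10^12 = 3.55×10^13 K⁴.
Q = 0.34 × 5.67×10⁻⁸ × 2.90×10^-5 × 3.55×10^13 = 19.8 W.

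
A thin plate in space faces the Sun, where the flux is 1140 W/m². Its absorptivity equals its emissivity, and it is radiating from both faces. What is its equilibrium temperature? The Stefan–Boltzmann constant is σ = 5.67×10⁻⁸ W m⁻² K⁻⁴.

Absorbed flux αS = emitted flux 2εσT⁴ per unit area; with α = ε this gives T = (S/2σ)^(1/4).
T = (1140 / (2 × 5.67×10⁻⁸))^(1/4) = (1.01×10^10)^(1/4).
T = 317 K.

T ≈ 317 K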